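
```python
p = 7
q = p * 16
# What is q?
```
Trace:
  p=7
  p=7, q=112

Final answer: 112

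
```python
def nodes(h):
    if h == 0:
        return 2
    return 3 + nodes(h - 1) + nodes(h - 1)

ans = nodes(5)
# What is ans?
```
Call trace (a repeated sub-call is expanded the first time; later identical calls just restate its return value):
nodes(h=5)
  nodes(h=4)
    nodes(h=3)
      nodes(h=2)
        nodes(h=1)
          nodes(h=0)
          -> return 2
          nodes(h=0)
          -> return 2
        -> return 7
        nodes(h=1) -> return 7  (same call as traced above)
      -> return 17
      nodes(h=2) -> return 17  (same call as traced above)
    -> return 37
    nodes(h=3) -> return 37  (same call as traced above)
  -> return 77
  nodes(h=4) -> return 77  (same call as traced above)
-> return 157

Final answer: 157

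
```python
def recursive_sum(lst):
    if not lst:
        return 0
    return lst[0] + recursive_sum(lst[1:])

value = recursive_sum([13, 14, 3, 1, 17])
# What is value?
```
Call trace:
recursive_sum(lst=[13, 14, 3, 1, 17])
  recursive_sum(lst=[14, 3, 1, 17])
    recursive_sum(lst=[3, 1, 17])
      recursive_sum(lst=[1, 17])
        recursive_sum(lst=[17])
          recursive_sum(lst=[])
          -> return 0
        -> return 17
      -> return 18
    -> return 21
  -> return 35
-> return 48

Final answer: 48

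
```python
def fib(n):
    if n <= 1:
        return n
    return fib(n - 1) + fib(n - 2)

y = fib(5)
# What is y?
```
Call trace (a repeated sub-call is expanded the first time; later identical calls just restate its return value):
fib(n=5)
  fib(n=4)
    fib(n=3)
      fib(n=2)
        fib(n=1)
        -> return 1
        fib(n=0)
        -> return 0
      -> return 1
      fib(n=1)
      -> return 1
    -> return 2
    fib(n=2) -> return 1  (same call as traced above)
  -> return 3
  fib(n=3) -> return 2  (same call as traced above)
-> return 5

Final answer: 5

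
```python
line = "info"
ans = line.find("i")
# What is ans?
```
Trace:
  line='info'
  line='info', ans=0

Final answer: 0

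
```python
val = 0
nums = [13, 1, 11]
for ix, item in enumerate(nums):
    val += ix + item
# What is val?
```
Trace:
  val=0
  val=13, ix=0, item=13
  val=15, ix=1, item=1
  val=28, ix=2, item=11

Final answer: 28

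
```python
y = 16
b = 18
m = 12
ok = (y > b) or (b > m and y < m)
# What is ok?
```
Trace:
  y=16
  y=16, b=18
  y=16, b=18, m=12
  y=16, b=18, m=12, ok=False

Final answer: False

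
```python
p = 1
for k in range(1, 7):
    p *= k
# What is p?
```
Trace:
  p=1
  p=1, k=1
  p=2, k=2
  p=6, k=3
  p=24, k=4
  p=120, k=5
  p=720, k=6

Final answer: 720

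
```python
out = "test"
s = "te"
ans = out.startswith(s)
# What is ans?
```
Trace:
  out='test'
  out='test', s='te'
  out='test', s='te', ans=True

Final answer: True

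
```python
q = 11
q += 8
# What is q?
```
Trace:
  q=11
  q=19

Final answer: 19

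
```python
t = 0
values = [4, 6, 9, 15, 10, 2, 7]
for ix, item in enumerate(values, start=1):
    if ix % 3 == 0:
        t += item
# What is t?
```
Trace:
  t=0
  t=0, ix=1, item=4
  t=0, ix=2, item=6
  t=9, ix=3, item=9
  t=9, ix=4, item=15
  t=9, ix=5, item=10
  t=11, ix=6, item=2
  t=11, ix=7, item=7

Final answer: 11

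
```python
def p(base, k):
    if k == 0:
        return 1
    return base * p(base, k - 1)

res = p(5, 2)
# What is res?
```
Call trace:
p(base=5, k=2)
  p(base=5, k=1)
    p(base=5, k=0)
    -> return 1
  -> return 5
-> return 25

Final answer: 25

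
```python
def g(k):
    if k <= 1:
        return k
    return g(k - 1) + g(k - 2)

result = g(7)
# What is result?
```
Call trace (a repeated sub-call is expanded the first time; later identical calls just restate its return value):
g(k=7)
  g(k=6)
    g(k=5)
      g(k=4)
        g(k=3)
          g(k=2)
            g(k=1)
            -> return 1
            g(k=0)
            -> return 0
          -> return 1
          g(k=1)
          -> return 1
        -> return 2
        g(k=2) -> return 1  (same call as traced above)
      -> return 3
      g(k=3) -> return 2  (same call as traced above)
    -> return 5
    g(k=4) -> return 3  (same call as traced above)
  -> return 8
  g(k=5) -> return 5  (same call as traced above)
-> return 13

Final answer: 13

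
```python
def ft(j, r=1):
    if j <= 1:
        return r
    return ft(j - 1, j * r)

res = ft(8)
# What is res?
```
Call trace:
ft(j=8, r=1)
  ft(j=7, r=8)
    ft(j=6, r=56)
      ft(j=5, r=336)
        ft(j=4, r=1680)
          ft(j=3, r=6720)
            ft(j=2, r=20160)
              ft(j=1, r=40320)
              -> return 40320
            -> return 40320
          -> return 40320
        -> return 40320
      -> return 40320
    -> return 40320
  -> return 40320
-> return 40320

Final answer: 40320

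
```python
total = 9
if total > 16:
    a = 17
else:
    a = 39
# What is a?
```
Trace:
  total=9
  total=9, a=39

Final answer: 39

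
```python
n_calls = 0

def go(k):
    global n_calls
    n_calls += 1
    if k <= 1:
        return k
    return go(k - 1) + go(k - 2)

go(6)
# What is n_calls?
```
Call trace (a repeated sub-call is expanded the first time; later identical calls just restate its return value):
go(k=6)
  go(k=5)
    go(k=4)
      go(k=3)
        go(k=2)
          go(k=1)
          -> return 1
          go(k=0)
          -> return 0
        -> return 1
        go(k=1)
        -> return 1
      -> return 2
      go(k=2) -> return 1  (same call as traced above)
    -> return 3
    go(k=3) -> return 2  (same call as traced above)
  -> return 5
  go(k=4) -> return 3  (same call as traced above)
-> return 8

n_calls is incremented once per call, so count the calls in each subtree. Let C(k) = number of calls made by go(k).
C(0) = C(1) = 1 (base case, no recursion); C(k) = 1 + C(k - 1) + C(k - 2) otherwise.
C(2) = 1 + C(1) + C(0) = 1 + 1 + 1 = 3
C(3) = 1 + C(2) + C(1) = 1 + 3 + 1 = 5
C(4) = 1 + C(3) + C(2) = 1 + 5 + 3 = 9
C(5) = 1 + C(4) + C(3) = 1 + 9 + 5 = 15
C(6) = 1 + C(5) + C(4) = 1 + 15 + 9 = 25
n_calls = C(6) = 25

Final answer: 25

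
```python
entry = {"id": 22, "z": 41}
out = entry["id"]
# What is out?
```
Trace:
  entry={'id': 22, 'z': 41}
  entry={'id': 22, 'z': 41}, out=22

Final answer: 22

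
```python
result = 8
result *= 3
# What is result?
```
Trace:
  result=8
  result=24

Final answer: 24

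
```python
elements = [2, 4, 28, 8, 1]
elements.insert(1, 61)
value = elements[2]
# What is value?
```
Trace:
  elements=[2, 4, 28, 8, 1]
  elements=[2, 61, 4, 28, 8, 1]
  elements=[2, 61, 4, 28, 8, 1], value=4

Final answer: 4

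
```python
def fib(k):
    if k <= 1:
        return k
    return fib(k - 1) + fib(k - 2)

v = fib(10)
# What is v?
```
Call trace (a repeated sub-call is expanded the first time; later identical calls just restate its return value):
fib(k=10)
  fib(k=9)
    fib(k=8)
      fib(k=7)
        fib(k=6)
          fib(k=5)
            fib(k=4)
              fib(k=3)
                fib(k=2)
                  fib(k=1)
                  -> return 1
                  fib(k=0)
                  -> return 0
                -> return 1
                fib(k=1)
                -> return 1
              -> return 2
              fib(k=2) -> return 1  (same call as traced above)
            -> return 3
            fib(k=3) -> return 2  (same call as traced above)
          -> return 5
          fib(k=4) -> return 3  (same call as traced above)
        -> return 8
        fib(k=5) -> return 5  (same call as traced above)
      -> return 13
      fib(k=6) -> return 8  (same call as traced above)
    -> return 21
    fib(k=7) -> return 13  (same call as traced above)
  -> return 34
  fib(k=8) -> return 21  (same call as traced above)
-> return 55

Final answer: 55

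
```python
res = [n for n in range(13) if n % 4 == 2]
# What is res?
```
Trace:
  n=0
  n=1
  n=2
  n=3
  n=4
  n=5
  n=6
  n=7
  n=8
  n=9
  n=10
  n=11
  n=12
  res=[2, 6, 10]

Final answer: [2, 6, 10]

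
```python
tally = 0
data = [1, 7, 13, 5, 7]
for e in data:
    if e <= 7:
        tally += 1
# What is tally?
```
Trace:
  tally=0
  tally=1, e=1
  tally=2, e=7
  tally=2, e=13
  tally=3, e=5
  tally=4, e=7

Final answer: 4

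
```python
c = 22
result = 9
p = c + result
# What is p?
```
Trace:
  c=22
  c=22, result=9
  c=22, result=9, p=31

Final answer: 31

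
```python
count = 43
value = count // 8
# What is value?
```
Trace:
  count=43
  count=43, value=5

Final answer: 5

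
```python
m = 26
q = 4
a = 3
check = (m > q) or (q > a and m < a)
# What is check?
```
Trace:
  m=26
  m=26, q=4
  m=26, q=4, a=3
  m=26, q=4, a=3, check=True

Final answer: True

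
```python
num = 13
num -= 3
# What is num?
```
Trace:
  num=13
  num=10

Final answer: 10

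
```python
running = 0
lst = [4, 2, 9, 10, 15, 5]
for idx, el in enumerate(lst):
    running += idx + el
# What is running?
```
Trace:
  running=0
  running=4, idx=0, el=4
  running=7, idx=1, el=2
  running=18, idx=2, el=9
  running=31, idx=3, el=10
  running=50, idx=4, el=15
  running=60, idx=5, el=5

Final answer: 60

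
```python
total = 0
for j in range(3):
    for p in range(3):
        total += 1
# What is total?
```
Trace:
  total=0
  total=1, j=0, p=0
  total=2, j=0, p=1
  total=3, j=0, p=2
  total=4, j=1, p=0
  total=5, j=1, p=1
  total=6, j=1, p=2
  total=7, j=2, p=0
  total=8, j=2, p=1
  total=9, j=2, p=2

Final answer: 9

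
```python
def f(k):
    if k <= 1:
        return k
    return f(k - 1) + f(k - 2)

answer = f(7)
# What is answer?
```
Call trace (a repeated sub-call is expanded the first time; later identical calls just restate its return value):
f(k=7)
  f(k=6)
    f(k=5)
      f(k=4)
        f(k=3)
          f(k=2)
            f(k=1)
            -> return 1
            f(k=0)
            -> return 0
          -> return 1
          f(k=1)
          -> return 1
        -> return 2
        f(k=2) -> return 1  (same call as traced above)
      -> return 3
      f(k=3) -> return 2  (same call as traced above)
    -> return 5
    f(k=4) -> return 3  (same call as traced above)
  -> return 8
  f(k=5) -> return 5  (same call as traced above)
-> return 13

Final answer: 13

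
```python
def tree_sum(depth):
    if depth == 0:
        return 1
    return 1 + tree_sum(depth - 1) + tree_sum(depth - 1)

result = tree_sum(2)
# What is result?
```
Call trace (a repeated sub-call is expanded the first time; later identical calls just restate its return value):
tree_sum(depth=2)
  tree_sum(depth=1)
    tree_sum(depth=0)
    -> return 1
    tree_sum(depth=0)
    -> return 1
  -> return 3
  tree_sum(depth=1) -> return 3  (same call as traced above)
-> return 7

Final answer: 7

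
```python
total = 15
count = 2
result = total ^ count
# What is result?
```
Trace:
  total=15
  total=15, count=2
  total=15, count=2, result=13

Final answer: 13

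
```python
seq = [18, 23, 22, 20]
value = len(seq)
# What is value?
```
Trace:
  seq=[18, 23, 22, 20]
  seq=[18, 23, 22, 20], value=4

Final answer: 4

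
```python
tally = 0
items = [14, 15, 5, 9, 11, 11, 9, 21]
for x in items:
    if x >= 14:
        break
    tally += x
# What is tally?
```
Trace:
  tally=0
  tally=0, x=14

Final answer: 0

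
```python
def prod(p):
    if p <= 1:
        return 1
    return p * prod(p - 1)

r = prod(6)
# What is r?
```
Call trace:
prod(p=6)
  prod(p=5)
    prod(p=4)
      prod(p=3)
        prod(p=2)
          prod(p=1)
          -> return 1
        -> return 2
      -> return 6
    -> return 24
  -> return 120
-> return 720

Final answer: 720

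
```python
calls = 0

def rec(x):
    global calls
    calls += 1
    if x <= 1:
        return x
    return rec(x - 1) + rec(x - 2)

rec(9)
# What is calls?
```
Call trace (a repeated sub-call is expanded the first time; later identical calls just restate its return value):
rec(x=9)
  rec(x=8)
    rec(x=7)
      rec(x=6)
        rec(x=5)
          rec(x=4)
            rec(x=3)
              rec(x=2)
                rec(x=1)
                -> return 1
                rec(x=0)
                -> return 0
              -> return 1
              rec(x=1)
              -> return 1
            -> return 2
            rec(x=2) -> return 1  (same call as traced above)
          -> return 3
          rec(x=3) -> return 2  (same call as traced above)
        -> return 5
        rec(x=4) -> return 3  (same call as traced above)
      -> return 8
      rec(x=5) -> return 5  (same call as traced above)
    -> return 13
    rec(x=6) -> return 8  (same call as traced above)
  -> return 21
  rec(x=7) -> return 13  (same call as traced above)
-> return 34

calls is incremented once per call, so count the calls in each subtree. Let C(x) = number of calls made by rec(x).
C(0) = C(1) = 1 (base case, no recursion); C(x) = 1 + C(x - 1) + C(x - 2) otherwise.
C(2) = 1 + C(1) + C(0) = 1 + 1 + 1 = 3
C(3) = 1 + C(2) + C(1) = 1 + 3 + 1 = 5
C(4) = 1 + C(3) + C(2) = 1 + 5 + 3 = 9
C(5) = 1 + C(4) + C(3) = 1 + 9 + 5 = 15
C(6) = 1 + C(5) + C(4) = 1 + 15 + 9 = 25
C(7) = 1 + C(6) + C(5) = 1 + 25 + 15 = 41
C(8) = 1 + C(7) + C(6) = 1 + 41 + 25 = 67
C(9) = 1 + C(8) + C(7) = 1 + 67 + 41 = 109
calls = C(9) = 109

Final answer: 109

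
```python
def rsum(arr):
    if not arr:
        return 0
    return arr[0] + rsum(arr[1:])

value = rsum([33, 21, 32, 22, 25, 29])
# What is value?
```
Call trace:
rsum(arr=[33, 21, 32, 22, 25, 29])
  rsum(arr=[21, 32, 22, 25, 29])
    rsum(arr=[32, 22, 25, 29])
      rsum(arr=[22, 25, 29])
        rsum(arr=[25, 29])
          rsum(arr=[29])
            rsum(arr=[])
            -> return 0
          -> return 29
        -> return 54
      -> return 76
    -> return 108
  -> return 129
-> return 162

Final answer: 162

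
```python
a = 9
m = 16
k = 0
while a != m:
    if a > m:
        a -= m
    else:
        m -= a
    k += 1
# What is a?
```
Trace:
  a=9
  a=9, m=16
  a=9, m=16, k=0
  a=9, m=7, k=1
  a=2, m=7, k=2
  a=2, m=5, k=3
  a=2, m=3, k=4
  a=2, m=1, k=5
  a=1, m=1, k=6

Final answer: 1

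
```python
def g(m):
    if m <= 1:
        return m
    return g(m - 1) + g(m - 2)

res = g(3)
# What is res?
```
Call trace:
g(m=3)
  g(m=2)
    g(m=1)
    -> return 1
    g(m=0)
    -> return 0
  -> return 1
  g(m=1)
  -> return 1
-> return 2

Final answer: 2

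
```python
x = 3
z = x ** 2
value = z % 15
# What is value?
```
Trace:
  x=3
  x=3, z=9
  x=3, z=9, value=9

Final answer: 9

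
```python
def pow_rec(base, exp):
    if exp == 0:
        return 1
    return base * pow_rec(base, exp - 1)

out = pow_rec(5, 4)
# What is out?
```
Call trace:
pow_rec(base=5, exp=4)
  pow_rec(base=5, exp=3)
    pow_rec(base=5, exp=2)
      pow_rec(base=5, exp=1)
        pow_rec(base=5, exp=0)
        -> return 1
      -> return 5
    -> return 25
  -> return 125
-> return 625

Final answer: 625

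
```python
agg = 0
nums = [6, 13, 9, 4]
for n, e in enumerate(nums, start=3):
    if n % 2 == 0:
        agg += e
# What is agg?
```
Trace:
  agg=0
  agg=0, n=3, e=6
  agg=13, n=4, e=13
  agg=13, n=5, e=9
  agg=17, n=6, e=4

Final answer: 17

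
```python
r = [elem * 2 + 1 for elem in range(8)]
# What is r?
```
Trace:
  elem=0
  elem=1
  elem=2
  elem=3
  elem=4
  elem=5
  elem=6
  elem=7
  r=[1, 3, 5, 7, 9, 11, 13, 15]

Final answer: [1, 3, 5, 7, 9, 11, 13, 15]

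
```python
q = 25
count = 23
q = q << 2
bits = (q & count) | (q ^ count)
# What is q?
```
Trace:
  q=25
  q=25, count=23
  q=100, count=23
  q=100, count=23, bits=119

Final answer: 100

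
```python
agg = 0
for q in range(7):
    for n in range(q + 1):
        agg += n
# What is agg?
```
Trace:
  agg=0
  agg=0, q=0, n=0
  agg=0, q=1, n=0
  agg=1, q=1, n=1
  agg=1, q=2, n=0
  agg=2, q=2, n=1
  agg=4, q=2, n=2
  agg=4, q=3, n=0
  agg=5, q=3, n=1
  agg=7, q=3, n=2
  agg=10, q=3, n=3
  agg=10, q=4, n=0
  agg=11, q=4, n=1
  agg=13, q=4, n=2
  agg=16, q=4, n=3
  agg=20, q=4, n=4
  agg=20, q=5, n=0
  agg=21, q=5, n=1
  agg=23, q=5, n=2
  agg=26, q=5, n=3
  agg=30, q=5, n=4
  agg=35, q=5, n=5
  agg=35, q=6, n=0
  agg=36, q=6, n=1
  agg=38, q=6, n=2
  agg=41, q=6, n=3
  agg=45, q=6, n=4
  agg=50, q=6, n=5
  agg=56, q=6, n=6

Final answer: 56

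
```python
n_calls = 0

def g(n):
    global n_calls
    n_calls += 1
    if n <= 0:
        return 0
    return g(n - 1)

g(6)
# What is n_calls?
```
Call trace:
g(n=6)
  g(n=5)
    g(n=4)
      g(n=3)
        g(n=2)
          g(n=1)
            g(n=0)
            -> return 0
          -> return 0
        -> return 0
      -> return 0
    -> return 0
  -> return 0
-> return 0

n_calls is incremented once per call. g is entered once for each n = 6, 5, 4, 3, 2, 1, 0 (the n <= 0 call returns without recursing), i.e. 6 + 1 calls.
n_calls = 7

Final answer: 7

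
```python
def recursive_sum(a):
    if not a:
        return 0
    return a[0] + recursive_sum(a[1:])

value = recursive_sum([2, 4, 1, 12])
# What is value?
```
Call trace:
recursive_sum(a=[2, 4, 1, 12])
  recursive_sum(a=[4, 1, 12])
    recursive_sum(a=[1, 12])
      recursive_sum(a=[12])
        recursive_sum(a=[])
        -> return 0
      -> return 12
    -> return 13
  -> return 17
-> return 19

Final answer: 19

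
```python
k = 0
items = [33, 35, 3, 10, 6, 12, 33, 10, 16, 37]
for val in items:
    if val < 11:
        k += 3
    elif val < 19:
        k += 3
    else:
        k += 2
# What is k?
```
Trace:
  k=0
  k=2, val=33
  k=4, val=35
  k=7, val=3
  k=10, val=10
  k=13, val=6
  k=16, val=12
  k=18, val=33
  k=21, val=10
  k=24, val=16
  k=26, val=37

Final answer: 26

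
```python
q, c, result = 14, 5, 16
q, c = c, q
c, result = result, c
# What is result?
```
Trace:
  q=14, c=5, result=16
  q=5, c=14, result=16
  q=5, c=16, result=14

Final answer: 14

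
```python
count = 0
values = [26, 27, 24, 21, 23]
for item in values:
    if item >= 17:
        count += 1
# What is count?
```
Trace:
  count=0
  count=1, item=26
  count=2, item=27
  count=3, item=24
  count=4, item=21
  count=5, item=23

Final answer: 5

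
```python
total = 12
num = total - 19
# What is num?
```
Trace:
  total=12
  total=12, num=-7

Final answer: -7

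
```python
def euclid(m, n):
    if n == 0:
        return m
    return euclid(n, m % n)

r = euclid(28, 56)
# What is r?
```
Call trace:
euclid(m=28, n=56)
  euclid(m=56, n=28)
    euclid(m=28, n=0)
    -> return 28
  -> return 28
-> return 28

Final answer: 28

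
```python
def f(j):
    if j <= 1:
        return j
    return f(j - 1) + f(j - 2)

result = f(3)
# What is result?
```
Call trace:
f(j=3)
  f(j=2)
    f(j=1)
    -> return 1
    f(j=0)
    -> return 0
  -> return 1
  f(j=1)
  -> return 1
-> return 2

Final answer: 2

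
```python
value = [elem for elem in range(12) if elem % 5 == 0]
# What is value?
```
Trace:
  elem=0
  elem=1
  elem=2
  elem=3
  elem=4
  elem=5
  elem=6
  elem=7
  elem=8
  elem=9
  elem=10
  elem=11
  value=[0, 5, 10]

Final answer: [0, 5, 10]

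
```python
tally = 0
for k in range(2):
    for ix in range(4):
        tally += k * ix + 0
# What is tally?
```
Trace:
  tally=0
  tally=0, k=0, ix=0
  tally=0, k=0, ix=1
  tally=0, k=0, ix=2
  tally=0, k=0, ix=3
  tally=0, k=1, ix=0
  tally=1, k=1, ix=1
  tally=3, k=1, ix=2
  tally=6, k=1, ix=3

Final answer: 6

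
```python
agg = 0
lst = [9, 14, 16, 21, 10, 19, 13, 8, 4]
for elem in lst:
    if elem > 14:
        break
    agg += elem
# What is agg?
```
Trace:
  agg=0
  agg=9, elem=9
  agg=23, elem=14
  agg=23, elem=16

Final answer: 23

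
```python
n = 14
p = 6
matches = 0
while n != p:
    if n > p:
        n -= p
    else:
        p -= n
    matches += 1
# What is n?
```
Trace:
  n=14
  n=14, p=6
  n=14, p=6, matches=0
  n=8, p=6, matches=1
  n=2, p=6, matches=2
  n=2, p=4, matches=3
  n=2, p=2, matches=4

Final answer: 2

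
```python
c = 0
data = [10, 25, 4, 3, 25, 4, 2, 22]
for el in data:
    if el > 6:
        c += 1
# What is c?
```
Trace:
  c=0
  c=1, el=10
  c=2, el=25
  c=2, el=4
  c=2, el=3
  c=3, el=25
  c=3, el=4
  c=3, el=2
  c=4, el=22

Final answer: 4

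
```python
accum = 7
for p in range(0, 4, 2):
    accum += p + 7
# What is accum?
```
Trace:
  accum=7
  accum=14, p=0
  accum=23, p=2

Final answer: 23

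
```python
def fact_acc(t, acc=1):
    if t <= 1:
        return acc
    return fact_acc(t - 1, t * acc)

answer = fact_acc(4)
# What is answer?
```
Call trace:
fact_acc(t=4, acc=1)
  fact_acc(t=3, acc=4)
    fact_acc(t=2, acc=12)
      fact_acc(t=1, acc=24)
      -> return 24
    -> return 24
  -> return 24
-> return 24

Final answer: 24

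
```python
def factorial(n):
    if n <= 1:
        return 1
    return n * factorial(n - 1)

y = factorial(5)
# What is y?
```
Call trace:
factorial(n=5)
  factorial(n=4)
    factorial(n=3)
      factorial(n=2)
        factorial(n=1)
        -> return 1
      -> return 2
    -> return 6
  -> return 24
-> return 120

Final answer: 120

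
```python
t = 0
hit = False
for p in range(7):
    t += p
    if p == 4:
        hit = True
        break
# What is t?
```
Trace:
  t=0
  t=0, hit=False
  t=0, hit=False, p=0
  t=1, hit=False, p=1
  t=3, hit=False, p=2
  t=6, hit=False, p=3
  t=10, hit=True, p=4

Final answer: 10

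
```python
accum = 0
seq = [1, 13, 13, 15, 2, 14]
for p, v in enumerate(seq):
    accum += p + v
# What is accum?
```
Trace:
  accum=0
  accum=1, p=0, v=1
  accum=15, p=1, v=13
  accum=30, p=2, v=13
  accum=48, p=3, v=15
  accum=54, p=4, v=2
  accum=73, p=5, v=14

Final answer: 73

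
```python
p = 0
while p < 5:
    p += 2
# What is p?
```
Trace:
  p=0
  p=2
  p=4
  p=6

Final answer: 6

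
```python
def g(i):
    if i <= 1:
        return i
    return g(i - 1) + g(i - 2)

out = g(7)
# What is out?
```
Call trace (a repeated sub-call is expanded the first time; later identical calls just restate its return value):
g(i=7)
  g(i=6)
    g(i=5)
      g(i=4)
        g(i=3)
          g(i=2)
            g(i=1)
            -> return 1
            g(i=0)
            -> return 0
          -> return 1
          g(i=1)
          -> return 1
        -> return 2
        g(i=2) -> return 1  (same call as traced above)
      -> return 3
      g(i=3) -> return 2  (same call as traced above)
    -> return 5
    g(i=4) -> return 3  (same call as traced above)
  -> return 8
  g(i=5) -> return 5  (same call as traced above)
-> return 13

Final answer: 13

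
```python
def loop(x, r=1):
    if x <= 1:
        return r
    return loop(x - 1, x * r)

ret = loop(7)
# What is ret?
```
Call trace:
loop(x=7, r=1)
  loop(x=6, r=7)
    loop(x=5, r=42)
      loop(x=4, r=210)
        loop(x=3, r=840)
          loop(x=2, r=2520)
            loop(x=1, r=5040)
            -> return 5040
          -> return 5040
        -> return 5040
      -> return 5040
    -> return 5040
  -> return 5040
-> return 5040

Final answer: 5040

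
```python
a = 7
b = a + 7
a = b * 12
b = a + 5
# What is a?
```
Trace:
  a=7
  a=7, b=14
  a=168, b=14
  a=168, b=173

Final answer: 168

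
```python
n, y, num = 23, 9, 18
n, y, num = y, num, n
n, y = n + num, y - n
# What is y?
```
Trace:
  n=23, y=9, num=18
  n=9, y=18, num=23
  n=32, y=9, num=23

Final answer: 9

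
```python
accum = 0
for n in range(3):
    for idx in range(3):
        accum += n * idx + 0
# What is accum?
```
Trace:
  accum=0
  accum=0, n=0, idx=0
  accum=0, n=0, idx=1
  accum=0, n=0, idx=2
  accum=0, n=1, idx=0
  accum=1, n=1, idx=1
  accum=3, n=1, idx=2
  accum=3, n=2, idx=0
  accum=5, n=2, idx=1
  accum=9, n=2, idx=2

Final answer: 9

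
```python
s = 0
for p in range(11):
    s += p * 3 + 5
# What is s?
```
Trace:
  s=0
  s=5, p=0
  s=13, p=1
  s=24, p=2
  s=38, p=3
  s=55, p=4
  s=75, p=5
  s=98, p=6
  s=124, p=7
  s=153, p=8
  s=185, p=9
  s=220, p=10

Final answer: 220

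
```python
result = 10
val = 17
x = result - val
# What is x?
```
Trace:
  result=10
  result=10, val=17
  result=10, val=17, x=-7

Final answer: -7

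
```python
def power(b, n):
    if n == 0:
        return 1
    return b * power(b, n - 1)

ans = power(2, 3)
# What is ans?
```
Call trace:
power(b=2, n=3)
  power(b=2, n=2)
    power(b=2, n=1)
      power(b=2, n=0)
      -> return 1
    -> return 2
  -> return 4
-> return 8

Final answer: 8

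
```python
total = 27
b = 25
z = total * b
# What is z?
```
Trace:
  total=27
  total=27, b=25
  total=27, b=25, z=675

Final answer: 675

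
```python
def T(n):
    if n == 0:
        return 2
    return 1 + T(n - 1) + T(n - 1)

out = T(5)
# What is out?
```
Call trace (a repeated sub-call is expanded the first time; later identical calls just restate its return value):
T(n=5)
  T(n=4)
    T(n=3)
      T(n=2)
        T(n=1)
          T(n=0)
          -> return 2
          T(n=0)
          -> return 2
        -> return 5
        T(n=1) -> return 5  (same call as traced above)
      -> return 11
      T(n=2) -> return 11  (same call as traced above)
    -> return 23
    T(n=3) -> return 23  (same call as traced above)
  -> return 47
  T(n=4) -> return 47  (same call as traced above)
-> return 95

Final answer: 95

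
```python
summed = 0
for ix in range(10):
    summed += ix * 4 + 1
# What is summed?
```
Trace:
  summed=0
  summed=1, ix=0
  summed=6, ix=1
  summed=15, ix=2
  summed=28, ix=3
  summed=45, ix=4
  summed=66, ix=5
  summed=91, ix=6
  summed=120, ix=7
  summed=153, ix=8
  summed=190, ix=9

Final answer: 190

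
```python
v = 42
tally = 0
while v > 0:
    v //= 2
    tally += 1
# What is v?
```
Trace:
  v=42
  v=42, tally=0
  v=21, tally=1
  v=10, tally=2
  v=5, tally=3
  v=2, tally=4
  v=1, tally=5
  v=0, tally=6

Final answer: 0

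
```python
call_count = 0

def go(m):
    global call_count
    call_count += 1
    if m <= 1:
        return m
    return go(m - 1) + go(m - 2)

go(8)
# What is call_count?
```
Call trace (a repeated sub-call is expanded the first time; later identical calls just restate its return value):
go(m=8)
  go(m=7)
    go(m=6)
      go(m=5)
        go(m=4)
          go(m=3)
            go(m=2)
              go(m=1)
              -> return 1
              go(m=0)
              -> return 0
            -> return 1
            go(m=1)
            -> return 1
          -> return 2
          go(m=2) -> return 1  (same call as traced above)
        -> return 3
        go(m=3) -> return 2  (same call as traced above)
      -> return 5
      go(m=4) -> return 3  (same call as traced above)
    -> return 8
    go(m=5) -> return 5  (same call as traced above)
  -> return 13
  go(m=6) -> return 8  (same call as traced above)
-> return 21

call_count is incremented once per call, so count the calls in each subtree. Let C(m) = number of calls made by go(m).
C(0) = C(1) = 1 (base case, no recursion); C(m) = 1 + C(m - 1) + C(m - 2) otherwise.
C(2) = 1 + C(1) + C(0) = 1 + 1 + 1 = 3
C(3) = 1 + C(2) + C(1) = 1 + 3 + 1 = 5
C(4) = 1 + C(3) + C(2) = 1 + 5 + 3 = 9
C(5) = 1 + C(4) + C(3) = 1 + 9 + 5 = 15
C(6) = 1 + C(5) + C(4) = 1 + 15 + 9 = 25
C(7) = 1 + C(6) + C(5) = 1 + 25 + 15 = 41
C(8) = 1 + C(7) + C(6) = 1 + 41 + 25 = 67
call_count = C(8) = 67

Final answer: 67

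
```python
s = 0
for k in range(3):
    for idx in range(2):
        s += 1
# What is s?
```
Trace:
  s=0
  s=1, k=0, idx=0
  s=2, k=0, idx=1
  s=3, k=1, idx=0
  s=4, k=1, idx=1
  s=5, k=2, idx=0
  s=6, k=2, idx=1

Final answer: 6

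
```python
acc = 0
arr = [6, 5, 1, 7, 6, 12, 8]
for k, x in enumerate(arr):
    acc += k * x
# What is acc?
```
Trace:
  acc=0
  acc=0, k=0, x=6
  acc=5, k=1, x=5
  acc=7, k=2, x=1
  acc=28, k=3, x=7
  acc=52, k=4, x=6
  acc=112, k=5, x=12
  acc=160, k=6, x=8

Final answer: 160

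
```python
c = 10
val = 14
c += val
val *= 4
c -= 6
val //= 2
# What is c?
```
Trace:
  c=10
  c=10, val=14
  c=24, val=14
  c=24, val=56
  c=18, val=56
  c=18, val=28

Final answer: 18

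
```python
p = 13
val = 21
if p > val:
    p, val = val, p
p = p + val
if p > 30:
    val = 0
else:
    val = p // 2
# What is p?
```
Trace:
  p=13
  p=13, val=21
  p=13, val=21
  p=34, val=21
  p=34, val=0

Final answer: 34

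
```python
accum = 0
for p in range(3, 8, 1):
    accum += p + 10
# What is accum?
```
Trace:
  accum=0
  accum=13, p=3
  accum=27, p=4
  accum=42, p=5
  accum=58, p=6
  accum=75, p=7

Final answer: 75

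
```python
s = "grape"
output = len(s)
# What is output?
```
Trace:
  s='grape'
  s='grape', output=5

Final answer: 5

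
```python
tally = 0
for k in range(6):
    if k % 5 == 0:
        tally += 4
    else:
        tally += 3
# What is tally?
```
Trace:
  tally=0
  tally=4, k=0
  tally=7, k=1
  tally=10, k=2
  tally=13, k=3
  tally=16, k=4
  tally=20, k=5

Final answer: 20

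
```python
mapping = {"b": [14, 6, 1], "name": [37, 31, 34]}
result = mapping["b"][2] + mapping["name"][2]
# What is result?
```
Trace:
  mapping={'b': [14, 6, 1], 'name': [37, 31, 34]}
  mapping={'b': [14, 6, 1], 'name': [37, 31, 34]}, result=35

Final answer: 35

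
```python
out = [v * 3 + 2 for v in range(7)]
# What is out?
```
Trace:
  v=0
  v=1
  v=2
  v=3
  v=4
  v=5
  v=6
  out=[2, 5, 8, 11, 14, 17, 20]

Final answer: [2, 5, 8, 11, 14, 17, 20]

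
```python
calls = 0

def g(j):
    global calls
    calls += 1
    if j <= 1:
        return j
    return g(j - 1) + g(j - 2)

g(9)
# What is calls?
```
Call trace (a repeated sub-call is expanded the first time; later identical calls just restate its return value):
g(j=9)
  g(j=8)
    g(j=7)
      g(j=6)
        g(j=5)
          g(j=4)
            g(j=3)
              g(j=2)
                g(j=1)
                -> return 1
                g(j=0)
                -> return 0
              -> return 1
              g(j=1)
              -> return 1
            -> return 2
            g(j=2) -> return 1  (same call as traced above)
          -> return 3
          g(j=3) -> return 2  (same call as traced above)
        -> return 5
        g(j=4) -> return 3  (same call as traced above)
      -> return 8
      g(j=5) -> return 5  (same call as traced above)
    -> return 13
    g(j=6) -> return 8  (same call as traced above)
  -> return 21
  g(j=7) -> return 13  (same call as traced above)
-> return 34

calls is incremented once per call, so count the calls in each subtree. Let C(j) = number of calls made by g(j).
C(0) = C(1) = 1 (base case, no recursion); C(j) = 1 + C(j - 1) + C(j - 2) otherwise.
C(2) = 1 + C(1) + C(0) = 1 + 1 + 1 = 3
C(3) = 1 + C(2) + C(1) = 1 + 3 + 1 = 5
C(4) = 1 + C(3) + C(2) = 1 + 5 + 3 = 9
C(5) = 1 + C(4) + C(3) = 1 + 9 + 5 = 15
C(6) = 1 + C(5) + C(4) = 1 + 15 + 9 = 25
C(7) = 1 + C(6) + C(5) = 1 + 25 + 15 = 41
C(8) = 1 + C(7) + C(6) = 1 + 41 + 25 = 67
C(9) = 1 + C(8) + C(7) = 1 + 67 + 41 = 109
calls = C(9) = 109

Final answer: 109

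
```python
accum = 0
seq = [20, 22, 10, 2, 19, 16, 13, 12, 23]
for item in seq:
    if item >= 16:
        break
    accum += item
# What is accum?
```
Trace:
  accum=0
  accum=0, item=20

Final answer: 0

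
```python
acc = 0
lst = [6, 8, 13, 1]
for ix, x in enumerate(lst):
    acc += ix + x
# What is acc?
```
Trace:
  acc=0
  acc=6, ix=0, x=6
  acc=15, ix=1, x=8
  acc=30, ix=2, x=13
  acc=34, ix=3, x=1

Final answer: 34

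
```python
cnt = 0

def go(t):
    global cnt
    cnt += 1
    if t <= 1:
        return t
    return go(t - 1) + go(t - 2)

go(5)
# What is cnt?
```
Call trace (a repeated sub-call is expanded the first time; later identical calls just restate its return value):
go(t=5)
  go(t=4)
    go(t=3)
      go(t=2)
        go(t=1)
        -> return 1
        go(t=0)
        -> return 0
      -> return 1
      go(t=1)
      -> return 1
    -> return 2
    go(t=2) -> return 1  (same call as traced above)
  -> return 3
  go(t=3) -> return 2  (same call as traced above)
-> return 5

cnt is incremented once per call, so count the calls in each subtree. Let C(t) = number of calls made by go(t).
C(0) = C(1) = 1 (base case, no recursion); C(t) = 1 + C(t - 1) + C(t - 2) otherwise.
C(2) = 1 + C(1) + C(0) = 1 + 1 + 1 = 3
C(3) = 1 + C(2) + C(1) = 1 + 3 + 1 = 5
C(4) = 1 + C(3) + C(2) = 1 + 5 + 3 = 9
C(5) = 1 + C(4) + C(3) = 1 + 9 + 5 = 15
cnt = C(5) = 15

Final answer: 15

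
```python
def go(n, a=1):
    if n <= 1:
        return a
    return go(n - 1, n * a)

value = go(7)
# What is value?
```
Call trace:
go(n=7, a=1)
  go(n=6, a=7)
    go(n=5, a=42)
      go(n=4, a=210)
        go(n=3, a=840)
          go(n=2, a=2520)
            go(n=1, a=5040)
            -> return 5040
          -> return 5040
        -> return 5040
      -> return 5040
    -> return 5040
  -> return 5040
-> return 5040

Final answer: 5040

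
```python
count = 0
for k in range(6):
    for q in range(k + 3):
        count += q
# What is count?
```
Trace:
  count=0
  count=0, k=0, q=0
  count=1, k=0, q=1
  count=3, k=0, q=2
  count=3, k=1, q=0
  count=4, k=1, q=1
  count=6, k=1, q=2
  count=9, k=1, q=3
  count=9, k=2, q=0
  count=10, k=2, q=1
  count=12, k=2, q=2
  count=15, k=2, q=3
  count=19, k=2, q=4
  count=19, k=3, q=0
  count=20, k=3, q=1
  count=22, k=3, q=2
  count=25, k=3, q=3
  count=29, k=3, q=4
  count=34, k=3, q=5
  count=34, k=4, q=0
  count=35, k=4, q=1
  count=37, k=4, q=2
  count=40, k=4, q=3
  count=44, k=4, q=4
  count=49, k=4, q=5
  count=55, k=4, q=6
  count=55, k=5, q=0
  count=56, k=5, q=1
  count=58, k=5, q=2
  count=61, k=5, q=3
  count=65, k=5, q=4
  count=70, k=5, q=5
  count=76, k=5, q=6
  count=83, k=5, q=7

Final answer: 83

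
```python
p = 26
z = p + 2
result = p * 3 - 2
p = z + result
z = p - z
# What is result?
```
Trace:
  p=26
  p=26, z=28
  p=26, z=28, result=76
  p=104, z=28, result=76
  p=104, z=76, result=76

Final answer: 76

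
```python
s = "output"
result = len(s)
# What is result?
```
Trace:
  s='output'
  s='output', result=6

Final answer: 6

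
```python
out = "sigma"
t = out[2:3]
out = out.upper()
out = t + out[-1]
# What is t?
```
Trace:
  out='sigma'
  out='sigma', t='g'
  out='SIGMA', t='g'
  out='gA', t='g'

Final answer: 'g'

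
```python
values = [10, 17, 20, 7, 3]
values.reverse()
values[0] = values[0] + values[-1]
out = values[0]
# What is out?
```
Trace:
  values=[10, 17, 20, 7, 3]
  values=[3, 7, 20, 17, 10]
  values=[13, 7, 20, 17, 10]
  values=[13, 7, 20, 17, 10], out=13

Final answer: 13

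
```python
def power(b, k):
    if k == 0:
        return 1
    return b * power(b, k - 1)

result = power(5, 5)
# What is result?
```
Call trace:
power(b=5, k=5)
  power(b=5, k=4)
    power(b=5, k=3)
      power(b=5, k=2)
        power(b=5, k=1)
          power(b=5, k=0)
          -> return 1
        -> return 5
      -> return 25
    -> return 125
  -> return 625
-> return 3125

Final answer: 3125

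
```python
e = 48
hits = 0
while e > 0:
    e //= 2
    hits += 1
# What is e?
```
Trace:
  e=48
  e=48, hits=0
  e=24, hits=1
  e=12, hits=2
  e=6, hits=3
  e=3, hits=4
  e=1, hits=5
  e=0, hits=6

Final answer: 0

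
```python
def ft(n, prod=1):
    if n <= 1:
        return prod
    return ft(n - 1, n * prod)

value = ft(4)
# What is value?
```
Call trace:
ft(n=4, prod=1)
  ft(n=3, prod=4)
    ft(n=2, prod=12)
      ft(n=1, prod=24)
      -> return 24
    -> return 24
  -> return 24
-> return 24

Final answer: 24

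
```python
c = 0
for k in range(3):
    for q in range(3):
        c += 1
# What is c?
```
Trace:
  c=0
  c=1, k=0, q=0
  c=2, k=0, q=1
  c=3, k=0, q=2
  c=4, k=1, q=0
  c=5, k=1, q=1
  c=6, k=1, q=2
  c=7, k=2, q=0
  c=8, k=2, q=1
  c=9, k=2, q=2

Final answer: 9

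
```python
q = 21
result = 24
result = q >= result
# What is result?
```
Trace:
  q=21
  q=21, result=24
  q=21, result=False

Final answer: False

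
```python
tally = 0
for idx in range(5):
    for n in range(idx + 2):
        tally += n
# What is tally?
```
Trace:
  tally=0
  tally=0, idx=0, n=0
  tally=1, idx=0, n=1
  tally=1, idx=1, n=0
  tally=2, idx=1, n=1
  tally=4, idx=1, n=2
  tally=4, idx=2, n=0
  tally=5, idx=2, n=1
  tally=7, idx=2, n=2
  tally=10, idx=2, n=3
  tally=10, idx=3, n=0
  tally=11, idx=3, n=1
  tally=13, idx=3, n=2
  tally=16, idx=3, n=3
  tally=20, idx=3, n=4
  tally=20, idx=4, n=0
  tally=21, idx=4, n=1
  tally=23, idx=4, n=2
  tally=26, idx=4, n=3
  tally=30, idx=4, n=4
  tally=35, idx=4, n=5

Final answer: 35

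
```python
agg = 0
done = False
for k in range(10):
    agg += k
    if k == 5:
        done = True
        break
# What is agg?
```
Trace:
  agg=0
  agg=0, done=False
  agg=0, done=False, k=0
  agg=1, done=False, k=1
  agg=3, done=False, k=2
  agg=6, done=False, k=3
  agg=10, done=False, k=4
  agg=15, done=True, k=5

Final answer: 15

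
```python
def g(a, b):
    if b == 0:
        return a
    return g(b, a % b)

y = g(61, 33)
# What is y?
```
Call trace:
g(a=61, b=33)
  g(a=33, b=28)
    g(a=28, b=5)
      g(a=5, b=3)
        g(a=3, b=2)
          g(a=2, b=1)
            g(a=1, b=0)
            -> return 1
          -> return 1
        -> return 1
      -> return 1
    -> return 1
  -> return 1
-> return 1

Final answer: 1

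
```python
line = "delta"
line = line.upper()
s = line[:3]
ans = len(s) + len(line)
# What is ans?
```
Trace:
  line='delta'
  line='DELTA'
  line='DELTA', s='DEL'
  line='DELTA', s='DEL', ans=8

Final answer: 8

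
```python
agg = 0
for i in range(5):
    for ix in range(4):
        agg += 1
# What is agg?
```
Trace:
  agg=0
  agg=1, i=0, ix=0
  agg=2, i=0, ix=1
  agg=3, i=0, ix=2
  agg=4, i=0, ix=3
  agg=5, i=1, ix=0
  agg=6, i=1, ix=1
  agg=7, i=1, ix=2
  agg=8, i=1, ix=3
  agg=9, i=2, ix=0
  agg=10, i=2, ix=1
  agg=11, i=2, ix=2
  agg=12, i=2, ix=3
  agg=13, i=3, ix=0
  agg=14, i=3, ix=1
  agg=15, i=3, ix=2
  agg=16, i=3, ix=3
  agg=17, i=4, ix=0
  agg=18, i=4, ix=1
  agg=19, i=4, ix=2
  agg=20, i=4, ix=3

Final answer: 20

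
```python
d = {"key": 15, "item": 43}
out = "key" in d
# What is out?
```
Trace:
  d={'key': 15, 'item': 43}
  d={'key': 15, 'item': 43}, out=True

Final answer: True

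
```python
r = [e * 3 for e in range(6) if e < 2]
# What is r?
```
Trace:
  e=0
  e=1
  e=2
  e=3
  e=4
  e=5
  r=[0, 3]

Final answer: [0, 3]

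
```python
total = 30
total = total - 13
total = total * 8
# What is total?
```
Trace:
  total=30
  total=17
  total=136

Final answer: 136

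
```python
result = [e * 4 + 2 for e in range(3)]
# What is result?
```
Trace:
  e=0
  e=1
  e=2
  result=[2, 6, 10]

Final answer: [2, 6, 10]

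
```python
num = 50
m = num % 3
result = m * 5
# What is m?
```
Trace:
  num=50
  num=50, m=2
  num=50, m=2, result=10

Final answer: 2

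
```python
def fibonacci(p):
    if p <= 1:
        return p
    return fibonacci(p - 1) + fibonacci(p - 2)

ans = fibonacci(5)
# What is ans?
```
Call trace (a repeated sub-call is expanded the first time; later identical calls just restate its return value):
fibonacci(p=5)
  fibonacci(p=4)
    fibonacci(p=3)
      fibonacci(p=2)
        fibonacci(p=1)
        -> return 1
        fibonacci(p=0)
        -> return 0
      -> return 1
      fibonacci(p=1)
      -> return 1
    -> return 2
    fibonacci(p=2) -> return 1  (same call as traced above)
  -> return 3
  fibonacci(p=3) -> return 2  (same call as traced above)
-> return 5

Final answer: 5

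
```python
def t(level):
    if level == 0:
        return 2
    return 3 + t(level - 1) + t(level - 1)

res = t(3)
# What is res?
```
Call trace (a repeated sub-call is expanded the first time; later identical calls just restate its return value):
t(level=3)
  t(level=2)
    t(level=1)
      t(level=0)
      -> return 2
      t(level=0)
      -> return 2
    -> return 7
    t(level=1) -> return 7  (same call as traced above)
  -> return 17
  t(level=2) -> return 17  (same call as traced above)
-> return 37

Final answer: 37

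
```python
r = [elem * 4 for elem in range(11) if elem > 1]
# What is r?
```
Trace:
  elem=0
  elem=1
  elem=2
  elem=3
  elem=4
  elem=5
  elem=6
  elem=7
  elem=8
  elem=9
  elem=10
  r=[8, 12, 16, 20, 24, 28, 32, 36, 40]

Final answer: [8, 12, 16, 20, 24, 28, 32, 36, 40]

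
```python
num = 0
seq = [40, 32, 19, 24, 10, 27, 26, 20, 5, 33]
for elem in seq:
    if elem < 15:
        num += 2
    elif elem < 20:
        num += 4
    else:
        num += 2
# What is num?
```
Trace:
  num=0
  num=2, elem=40
  num=4, elem=32
  num=8, elem=19
  num=10, elem=24
  num=12, elem=10
  num=14, elem=27
  num=16, elem=26
  num=18, elem=20
  num=20, elem=5
  num=22, elem=33

Final answer: 22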